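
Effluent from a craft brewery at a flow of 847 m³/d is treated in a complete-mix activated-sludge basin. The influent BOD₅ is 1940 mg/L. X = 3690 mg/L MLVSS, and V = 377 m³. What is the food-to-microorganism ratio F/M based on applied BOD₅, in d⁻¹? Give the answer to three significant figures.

F/M ≈ 1.18 d⁻¹

F/M = Q·S₀ / (V·X) = 847 × 1940 / (377.0 × 3690) = 1.181 g BOD₅·(g VSS·d)⁻¹.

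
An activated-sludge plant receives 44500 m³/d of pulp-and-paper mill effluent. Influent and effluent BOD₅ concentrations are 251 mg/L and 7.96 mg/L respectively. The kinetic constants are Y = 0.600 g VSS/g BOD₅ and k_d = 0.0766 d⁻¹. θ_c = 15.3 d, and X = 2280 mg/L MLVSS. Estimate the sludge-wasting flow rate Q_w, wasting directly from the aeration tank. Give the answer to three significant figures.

Rearranging the biomass balance for a CMAS with decay, V = Y·Q·ΔS·θ_c / [X·(1+k_d θ_c)] = 0.600 × 44500 × (251 − 7.96) × 15.3 / [2280 × (1 + 0.0766 × 15.3)] = 9.93×10^7 / 4952 = 20049 m³.
Wasting from the aeration tank: Q_w = V / θ_c = 20049 / 15.3 = 1310 m³/d.

Q_w ≈ 1310 m³/d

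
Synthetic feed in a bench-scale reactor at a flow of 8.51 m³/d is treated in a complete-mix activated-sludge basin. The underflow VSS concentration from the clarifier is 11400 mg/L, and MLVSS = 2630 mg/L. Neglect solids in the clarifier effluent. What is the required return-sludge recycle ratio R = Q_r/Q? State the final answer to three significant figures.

R ≈ 0.300

R = Q_r/Q = X/(X_r − X) = 2630 / (11400 − 2630) = 0.2999.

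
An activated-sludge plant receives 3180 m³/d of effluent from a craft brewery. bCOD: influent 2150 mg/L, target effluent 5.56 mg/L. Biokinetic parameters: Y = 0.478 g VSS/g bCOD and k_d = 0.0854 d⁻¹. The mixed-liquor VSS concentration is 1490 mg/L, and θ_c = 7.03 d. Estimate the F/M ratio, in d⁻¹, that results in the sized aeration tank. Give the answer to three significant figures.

From the SRT design equation V = Y Q (S₀−S) θ_c / [X (1 + k_d θ_c)] = 0.478 × 3180 × (2150 − 5.56) × 7.03 / [1490 × (1 + 0.0854 × 7.03)] = 2.29×10^7 / 2385 = 9610 m³.
F/M = Q·S₀ / (V·X) = 3180 × 2150 / (9610 × 1490) = 0.4775 g bCOD·(g VSS·d)⁻¹.

F/M ≈ 0.477 d⁻¹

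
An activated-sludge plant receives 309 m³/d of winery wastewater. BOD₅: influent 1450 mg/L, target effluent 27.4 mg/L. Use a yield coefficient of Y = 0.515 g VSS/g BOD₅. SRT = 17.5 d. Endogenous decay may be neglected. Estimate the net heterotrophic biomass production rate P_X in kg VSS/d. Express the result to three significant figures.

P_X ≈ 226 kg VSS/d

Since k_d ≈ 0, Y_obs = Y = 0.515 g VSS/g BOD₅.
Q·(S₀ − S) = 309 × (1450 − 27.4) × 10⁻³ = 439.6 kg/d removed.
P_X = Y_obs · Q(S₀ − S) = 0.5150 × 439.6 = 226.4 kg VSS/d.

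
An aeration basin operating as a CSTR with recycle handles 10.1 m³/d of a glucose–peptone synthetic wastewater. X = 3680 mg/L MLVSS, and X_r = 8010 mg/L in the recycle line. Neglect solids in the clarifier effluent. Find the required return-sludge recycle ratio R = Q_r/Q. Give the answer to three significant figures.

R ≈ 0.850

Mass balance around the secondary clarifier (neglecting effluent solids): R = X / (X_r − X) = 3680 / (8010 − 3680) = 0.8499.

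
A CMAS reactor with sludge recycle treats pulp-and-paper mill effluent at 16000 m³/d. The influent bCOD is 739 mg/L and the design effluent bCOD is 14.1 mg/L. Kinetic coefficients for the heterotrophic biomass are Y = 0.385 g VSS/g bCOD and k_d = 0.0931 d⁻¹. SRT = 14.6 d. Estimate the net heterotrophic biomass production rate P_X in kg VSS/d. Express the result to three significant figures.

P_X ≈ 1890 kg VSS/d

Y_obs = Y / (1 + k_d θ_c) = 0.385 / (1 + 0.0931 × 14.6) = 0.385 / 2.359 = 0.1632.
Q·(S₀ − S) = 16000 × (739 − 14.1) × 10⁻³ = 11598 kg/d removed.
Biomass produced: P_X = Y_obs·Q·ΔS = 0.1632 × 11598 ≈ 1893 kg VSS/d.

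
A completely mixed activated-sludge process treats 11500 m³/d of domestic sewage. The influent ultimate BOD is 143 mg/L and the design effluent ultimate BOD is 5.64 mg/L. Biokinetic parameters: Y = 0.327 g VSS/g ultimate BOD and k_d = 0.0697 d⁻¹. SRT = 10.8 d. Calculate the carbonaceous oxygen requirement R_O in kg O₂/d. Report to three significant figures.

The observed yield is Y_obs = Y/(1 + k_d·θ_c) = 0.327 / (1 + 0.0697 × 10.8) = 0.327 / 1.753 = 0.1866 g VSS per g ultimate BOD removed.
Q·(S₀ − S) = 11500 × (143 − 5.64) × 10⁻³ = 1580 kg/d removed.
P_X = Y_obs·Q·(S₀ − S) = 0.1866 × 1580 = 294.7 kg VSS/d.
Carbonaceous O₂ demand = substrate oxidised − cell-mass equivalent = 1580 − 1.42 × 294.7 = 1161 kg O₂/d.

R_O ≈ 1160 kg O₂/d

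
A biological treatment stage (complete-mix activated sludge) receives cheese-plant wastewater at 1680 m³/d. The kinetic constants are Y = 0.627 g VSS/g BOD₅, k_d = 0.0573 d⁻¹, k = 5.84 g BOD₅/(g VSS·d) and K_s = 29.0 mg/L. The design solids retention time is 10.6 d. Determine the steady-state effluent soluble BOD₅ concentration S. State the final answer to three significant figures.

Effluent substrate depends only on kinetics and SRT: S = K_s(1 + k_d θ_c) / [θ_c(Yk − k_d) − 1] = 29.0 × (1 + 0.0573 × 10.6) / [10.6 × (0.627 × 5.84 − 0.0573) − 1] = 46.61 / 37.21 = 1.253 mg/L.

S ≈ 1.25 mg/L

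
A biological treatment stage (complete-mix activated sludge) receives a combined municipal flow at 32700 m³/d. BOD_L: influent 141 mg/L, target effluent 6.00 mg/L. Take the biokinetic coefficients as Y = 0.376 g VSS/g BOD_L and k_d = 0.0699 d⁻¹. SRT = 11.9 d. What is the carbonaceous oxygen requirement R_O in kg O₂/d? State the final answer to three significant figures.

R_O ≈ 3130 kg O₂/d

Observed yield with endogenous decay: Y_obs = Y / (1 + k_d·θ_c) = 0.376 / (1 + 0.0699 × 11.9) = 0.376 / 1.832 = 0.2053 g VSS/g BOD_L.
Q·(S₀ − S) = 32700 × (141 − 6.00) × 10⁻³ = 4414 kg/d removed.
P_X = Y_obs·Q·(S₀ − S) = 0.2053 × 4414 = 906.1 kg VSS/d.
Carbonaceous O₂ demand = substrate oxidised − cell-mass equivalent = 4414 − 1.42 × 906.1 = 3128 kg O₂/d.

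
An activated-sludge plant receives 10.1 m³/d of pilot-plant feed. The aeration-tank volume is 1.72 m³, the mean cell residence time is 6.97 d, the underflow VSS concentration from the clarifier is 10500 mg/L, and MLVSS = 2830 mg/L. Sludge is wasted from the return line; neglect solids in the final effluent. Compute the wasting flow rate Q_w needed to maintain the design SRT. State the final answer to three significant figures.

θ_c = V·X/(Q_w·X_r) when wasting from the recycle, so Q_w = V·X/(θ_c·X_r) = 1.720 × 2830 / (6.97 × 10500) = 0.06651 m³/d.

Q_w ≈ 0.0665 m³/d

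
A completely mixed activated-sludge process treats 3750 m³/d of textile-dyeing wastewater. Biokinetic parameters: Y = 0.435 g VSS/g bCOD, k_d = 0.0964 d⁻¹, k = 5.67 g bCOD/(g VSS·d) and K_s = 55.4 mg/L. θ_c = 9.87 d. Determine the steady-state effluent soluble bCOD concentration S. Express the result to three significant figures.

Effluent substrate depends only on kinetics and SRT: S = K_s(1 + k_d θ_c) / [θ_c(Yk − k_d) − 1] = 55.4 × (1 + 0.0964 × 9.87) / [9.87 × (0.435 × 5.67 − 0.0964) − 1] = 108.1 / 22.39 = 4.828 mg/L.

S ≈ 4.83 mg/L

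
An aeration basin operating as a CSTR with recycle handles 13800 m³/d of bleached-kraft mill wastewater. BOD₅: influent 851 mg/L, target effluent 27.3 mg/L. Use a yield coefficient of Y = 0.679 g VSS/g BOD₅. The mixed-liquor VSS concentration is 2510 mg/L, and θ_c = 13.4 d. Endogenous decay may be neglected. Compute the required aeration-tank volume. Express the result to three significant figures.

V·X = Y·Q·ΔS·θ_c gives V = 0.679 × 13800 × (851 − 27.3) × 13.4 / 2510 = 41205 m³.

V ≈ 41200 m³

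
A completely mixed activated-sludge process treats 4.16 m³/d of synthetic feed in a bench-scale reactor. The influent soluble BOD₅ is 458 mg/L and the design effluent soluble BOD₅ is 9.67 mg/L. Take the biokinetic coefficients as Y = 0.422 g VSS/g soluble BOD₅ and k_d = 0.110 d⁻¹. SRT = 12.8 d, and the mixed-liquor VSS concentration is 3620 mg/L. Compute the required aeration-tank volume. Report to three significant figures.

V ≈ 1.16 m³

Rearranging the biomass balance for a CMAS with decay, V = Y·Q·ΔS·θ_c / [X·(1+k_d θ_c)] = 0.422 × 4.16 × (458 − 9.67) × 12.8 / [3620 × (1 + 0.110 × 12.8)] = 1.01×10^4 / 8717 = 1.156 m³.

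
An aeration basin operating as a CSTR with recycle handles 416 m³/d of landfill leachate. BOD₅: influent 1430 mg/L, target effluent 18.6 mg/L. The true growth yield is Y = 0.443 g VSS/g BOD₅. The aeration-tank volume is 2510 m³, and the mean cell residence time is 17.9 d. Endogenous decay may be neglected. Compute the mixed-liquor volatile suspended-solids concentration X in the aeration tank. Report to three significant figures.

X ≈ 1850 mg/L

Without decay, X = Y Q (S₀−S) θ_c / V = 0.443 × 416 × (1430 − 18.6) × 17.9 / 2510 = 1855 mg/L.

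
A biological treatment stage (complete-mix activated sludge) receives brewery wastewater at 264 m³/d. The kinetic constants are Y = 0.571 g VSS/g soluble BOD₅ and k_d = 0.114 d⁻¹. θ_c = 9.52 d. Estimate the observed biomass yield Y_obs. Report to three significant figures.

Y_obs = Y / (1 + k_d θ_c) = 0.571 / (1 + 0.114 × 9.52) = 0.571 / 2.085 = 0.2738.

Y_obs ≈ 0.274 g VSS/g soluble BOD₅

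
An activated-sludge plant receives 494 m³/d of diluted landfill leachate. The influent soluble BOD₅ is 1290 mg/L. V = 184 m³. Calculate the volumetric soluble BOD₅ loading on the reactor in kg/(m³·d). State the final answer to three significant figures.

Applied soluble BOD₅ load per unit volume = Q·S₀/V = (494 × 1290/1000)/184.0 = 3.463 kg soluble BOD₅·m⁻³·d⁻¹.

L_v ≈ 3.46 kg soluble BOD₅/(m³·d)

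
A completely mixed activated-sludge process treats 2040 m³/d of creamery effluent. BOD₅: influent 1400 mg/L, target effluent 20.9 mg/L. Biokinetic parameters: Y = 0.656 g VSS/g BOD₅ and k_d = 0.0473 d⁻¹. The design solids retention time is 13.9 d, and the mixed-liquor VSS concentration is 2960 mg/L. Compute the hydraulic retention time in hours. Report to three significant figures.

τ ≈ 61.5 h

Rearranging the biomass balance for a CMAS with decay, V = Y·Q·ΔS·θ_c / [X·(1+k_d θ_c)] = 0.656 × 2040 × (1400 − 20.9) × 13.9 / [2960 × (1 + 0.0473 × 13.9)] = 2.57×10^7 / 4906 = 5229 m³.
HRT = V/Q = 5229 m³ / 2040 m³·d⁻¹ = 2.563 d × 24 = 61.52 h.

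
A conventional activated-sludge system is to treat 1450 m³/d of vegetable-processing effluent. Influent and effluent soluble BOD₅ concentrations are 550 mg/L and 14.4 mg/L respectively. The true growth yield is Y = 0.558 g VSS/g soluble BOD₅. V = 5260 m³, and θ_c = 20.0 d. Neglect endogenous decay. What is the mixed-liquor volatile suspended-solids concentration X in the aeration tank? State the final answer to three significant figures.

From V·X = Y·Q·(S₀ − S)·θ_c (decay neglected): X = 0.558 × 1450 × (550 − 14.4) × 20.0 / 5260 = 1648 mg/L.

X ≈ 1650 mg/L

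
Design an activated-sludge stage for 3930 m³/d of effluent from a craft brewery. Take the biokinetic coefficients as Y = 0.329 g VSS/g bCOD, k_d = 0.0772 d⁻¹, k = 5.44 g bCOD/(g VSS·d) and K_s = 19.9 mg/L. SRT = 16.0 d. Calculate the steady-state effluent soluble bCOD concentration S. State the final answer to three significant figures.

S ≈ 1.68 mg/L

Effluent substrate depends only on kinetics and SRT: S = K_s(1 + k_d θ_c) / [θ_c(Yk − k_d) − 1] = 19.9 × (1 + 0.0772 × 16.0) / [16.0 × (0.329 × 5.44 − 0.0772) − 1] = 44.48 / 26.40 = 1.685 mg/L.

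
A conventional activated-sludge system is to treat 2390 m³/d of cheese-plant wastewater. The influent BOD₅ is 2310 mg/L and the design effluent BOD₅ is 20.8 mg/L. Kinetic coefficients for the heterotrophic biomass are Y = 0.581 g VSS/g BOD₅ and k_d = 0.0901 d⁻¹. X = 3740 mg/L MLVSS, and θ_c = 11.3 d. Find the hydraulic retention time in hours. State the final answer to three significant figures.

τ ≈ 47.8 h

From the SRT design equation V = Y Q (S₀−S) θ_c / [X (1 + k_d θ_c)] = 0.581 × 2390 × (2310 − 20.8) × 11.3 / [3740 × (1 + 0.0901 × 11.3)] = 3.59×10^7 / 7548 = 4759 m³.
τ = V/Q = 4759/2390 = 1.991 d, or 47.79 h.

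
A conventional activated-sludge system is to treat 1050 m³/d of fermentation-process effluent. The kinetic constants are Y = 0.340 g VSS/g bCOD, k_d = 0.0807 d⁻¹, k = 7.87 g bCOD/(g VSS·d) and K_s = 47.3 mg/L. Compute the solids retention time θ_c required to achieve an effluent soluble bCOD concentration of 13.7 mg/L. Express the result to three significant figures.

At the target effluent, Y k S/(K_s+S) = 0.340×7.87×13.7/61.00 = 0.6010 d⁻¹.
θ_c = 1/(μ − k_d) = 1/(0.6010 − 0.0807) = 1/0.5203 = 1.922 d.

θ_c ≈ 1.92 d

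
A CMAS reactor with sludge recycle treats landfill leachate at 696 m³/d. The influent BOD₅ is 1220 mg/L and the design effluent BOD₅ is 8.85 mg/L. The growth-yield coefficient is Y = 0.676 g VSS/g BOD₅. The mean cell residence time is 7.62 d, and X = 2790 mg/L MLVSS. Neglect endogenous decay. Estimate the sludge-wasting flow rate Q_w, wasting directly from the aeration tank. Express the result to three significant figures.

Q_w ≈ 204 m³/d

Biomass mass balance (decay neglected): V·X = Y·Q·(S₀ − S)·θ_c, so V = 0.676 × 696 × (1220 − 8.85) × 7.62 / 2790 = 1556 m³.
Wasting from the aeration tank: Q_w = V / θ_c = 1556 / 7.62 = 204.2 m³/d.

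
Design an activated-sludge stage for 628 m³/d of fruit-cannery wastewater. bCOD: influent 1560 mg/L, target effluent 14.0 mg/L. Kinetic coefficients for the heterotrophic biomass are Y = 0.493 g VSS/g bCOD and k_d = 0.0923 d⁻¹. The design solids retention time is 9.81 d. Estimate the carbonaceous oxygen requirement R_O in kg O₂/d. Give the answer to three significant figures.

Y_obs = Y / (1 + k_d θ_c) = 0.493 / (1 + 0.0923 × 9.81) = 0.493 / 1.905 = 0.2587.
ΔS = 1560 − 14.0 = 1546 mg/L, so the substrate removal rate is 628 × 1546/1000 = 970.9 kg bCOD/d.
Biomass synthesised: P_X = Y_obs × 970.9 = 251.2 kg VSS/d.
R_O = Q·ΔS − 1.42 P_X = 970.9 − 356.7 = 614.2 kg O₂/d.

R_O ≈ 614 kg O₂/d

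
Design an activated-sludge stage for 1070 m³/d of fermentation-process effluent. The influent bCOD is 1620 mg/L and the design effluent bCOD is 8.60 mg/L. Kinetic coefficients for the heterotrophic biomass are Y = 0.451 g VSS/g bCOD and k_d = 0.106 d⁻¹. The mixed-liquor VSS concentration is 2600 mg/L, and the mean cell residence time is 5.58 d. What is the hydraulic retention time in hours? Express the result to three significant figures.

τ ≈ 23.5 h

Steady-state biomass mass balance: V·X·(1 + k_d·θ_c) = Y·Q·(S₀ − S)·θ_c, so V = 0.451 × 1070 × (1620 − 8.60) × 5.58 / [2600 × (1 + 0.106 × 5.58)] = 4.34×10^6 / 4138 = 1049 m³.
τ = V/Q = 1049/1070 = 0.9800 d, or 23.52 h.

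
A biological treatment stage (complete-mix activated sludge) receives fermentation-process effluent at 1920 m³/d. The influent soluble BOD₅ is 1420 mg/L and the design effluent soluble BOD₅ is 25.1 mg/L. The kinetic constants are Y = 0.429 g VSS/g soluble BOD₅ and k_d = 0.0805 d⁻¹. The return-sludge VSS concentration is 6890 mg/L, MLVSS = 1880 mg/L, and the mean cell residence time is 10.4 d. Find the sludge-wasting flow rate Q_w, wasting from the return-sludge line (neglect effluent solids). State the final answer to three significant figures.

Q_w ≈ 90.8 m³/d

Rearranging the biomass balance for a CMAS with decay, V = Y·Q·ΔS·θ_c / [X·(1+k_d θ_c)] = 0.429 × 1920 × (1420 − 25.1) × 10.4 / [1880 × (1 + 0.0805 × 10.4)] = 1.19×10^7 / 3454 = 3460 m³.
Q_w = (V·X)/(θ_c X_r) = 3460 × 1880 / (10.4 × 6890) = 90.77 m³/d.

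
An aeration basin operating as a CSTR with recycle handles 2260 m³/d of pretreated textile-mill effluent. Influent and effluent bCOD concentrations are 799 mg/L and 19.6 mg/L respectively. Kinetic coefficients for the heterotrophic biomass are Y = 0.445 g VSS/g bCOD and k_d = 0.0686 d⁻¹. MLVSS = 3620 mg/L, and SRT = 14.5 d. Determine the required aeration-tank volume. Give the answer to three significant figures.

V ≈ 1570 m³

Steady-state biomass mass balance: V·X·(1 + k_d·θ_c) = Y·Q·(S₀ − S)·θ_c, so V = 0.445 × 2260 × (799 − 19.6) × 14.5 / [3620 × (1 + 0.0686 × 14.5)] = 1.14×10^7 / 7221 = 1574 m³.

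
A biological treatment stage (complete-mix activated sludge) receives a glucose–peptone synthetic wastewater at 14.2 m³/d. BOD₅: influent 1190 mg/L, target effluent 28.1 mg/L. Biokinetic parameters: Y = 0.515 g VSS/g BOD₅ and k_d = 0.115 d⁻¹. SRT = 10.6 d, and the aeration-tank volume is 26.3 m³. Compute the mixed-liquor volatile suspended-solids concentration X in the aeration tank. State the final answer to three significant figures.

X ≈ 1540 mg/L

X = Y·Q·ΔS·θ_c / [V·(1 + k_d θ_c)] = 0.515 × 14.2 × (1190 − 28.1) × 10.6 / [26.3 × (1 + 0.115 × 10.6)] = 1543 mg/L.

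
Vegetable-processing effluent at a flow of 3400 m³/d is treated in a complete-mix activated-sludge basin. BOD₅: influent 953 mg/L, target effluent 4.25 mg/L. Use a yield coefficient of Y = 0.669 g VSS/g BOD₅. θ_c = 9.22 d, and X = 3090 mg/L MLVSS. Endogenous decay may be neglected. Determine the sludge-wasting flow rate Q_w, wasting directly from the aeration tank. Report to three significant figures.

Q_w ≈ 698 m³/d

Biomass mass balance (decay neglected): V·X = Y·Q·(S₀ − S)·θ_c, so V = 0.669 × 3400 × (953 − 4.25) × 9.22 / 3090 = 6439 m³.
For wasting at MLVSS concentration, Q_w = V/θ_c = 6439/9.22 = 698.4 m³/d.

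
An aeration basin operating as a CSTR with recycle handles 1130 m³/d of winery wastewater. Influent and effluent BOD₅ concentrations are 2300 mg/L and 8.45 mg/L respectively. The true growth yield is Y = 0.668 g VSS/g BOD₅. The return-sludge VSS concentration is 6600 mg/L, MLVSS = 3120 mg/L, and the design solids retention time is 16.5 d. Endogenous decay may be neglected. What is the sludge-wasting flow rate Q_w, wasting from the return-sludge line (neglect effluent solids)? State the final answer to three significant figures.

Q_w ≈ 262 m³/d

V·X = Y·Q·ΔS·θ_c gives V = 0.668 × 1130 × (2300 − 8.45) × 16.5 / 3120 = 9148 m³.
θ_c = V·X/(Q_w·X_r) when wasting from the recycle, so Q_w = V·X/(θ_c·X_r) = 9148 × 3120 / (16.5 × 6600) = 262.1 m³/d.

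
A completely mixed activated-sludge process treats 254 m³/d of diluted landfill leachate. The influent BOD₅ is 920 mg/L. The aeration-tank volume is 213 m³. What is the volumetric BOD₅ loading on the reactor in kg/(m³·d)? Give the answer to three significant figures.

Applied BOD₅ load per unit volume = Q·S₀/V = (254 × 920/1000)/213.0 = 1.097 kg BOD₅·m⁻³·d⁻¹.

L_v ≈ 1.10 kg BOD₅/(m³·d)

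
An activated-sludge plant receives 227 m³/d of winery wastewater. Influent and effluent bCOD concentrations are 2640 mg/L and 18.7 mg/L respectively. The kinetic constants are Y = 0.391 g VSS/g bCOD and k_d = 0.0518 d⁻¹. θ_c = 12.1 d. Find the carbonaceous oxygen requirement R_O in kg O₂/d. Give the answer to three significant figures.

R_O ≈ 392 kg O₂/d

Correct the yield for decay: Y_obs = Y/(1 + k_d θ_c) = 0.391 / (1 + 0.0518 × 12.1) = 0.391 / 1.627 = 0.2404.
ΔS = 2640 − 18.7 = 2621 mg/L, so the substrate removal rate is 227 × 2621/1000 = 595.0 kg bCOD/d.
Net sludge production P_X = 0.2404 × 595.0 = 143.0 kg VSS/d.
R_O = Q·ΔS − 1.42 P_X = 595.0 − 203.1 = 391.9 kg O₂/d.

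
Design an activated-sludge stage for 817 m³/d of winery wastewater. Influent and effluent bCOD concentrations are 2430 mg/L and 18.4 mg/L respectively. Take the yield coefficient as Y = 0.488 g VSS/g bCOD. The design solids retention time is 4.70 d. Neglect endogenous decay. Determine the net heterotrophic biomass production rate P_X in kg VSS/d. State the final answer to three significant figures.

P_X ≈ 961 kg VSS/d

No decay correction is needed, so Y_obs = Y = 0.488.
Q·(S₀ − S) = 817 × (2430 − 18.4) × 10⁻³ = 1970 kg/d removed.
Net biomass production P_X = Y_obs × Q·(S₀ − S) = 0.4880 × 1970 = 961.5 kg VSS/d.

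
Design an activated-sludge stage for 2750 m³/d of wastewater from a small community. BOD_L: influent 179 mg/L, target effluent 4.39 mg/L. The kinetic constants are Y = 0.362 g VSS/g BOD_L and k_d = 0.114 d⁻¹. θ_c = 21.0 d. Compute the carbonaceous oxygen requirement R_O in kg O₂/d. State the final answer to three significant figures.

R_O ≈ 407 kg O₂/d

Y_obs = Y / (1 + k_d θ_c) = 0.362 / (1 + 0.114 × 21.0) = 0.362 / 3.394 = 0.1067.
Q·(S₀ − S) = 2750 × (179 − 4.39) × 10⁻³ = 480.2 kg/d removed.
Net sludge production P_X = 0.1067 × 480.2 = 51.22 kg VSS/d.
R_O = Q·(S₀ − S) − 1.42·P_X = 480.2 − 1.42 × 51.22 = 407.5 kg O₂/d.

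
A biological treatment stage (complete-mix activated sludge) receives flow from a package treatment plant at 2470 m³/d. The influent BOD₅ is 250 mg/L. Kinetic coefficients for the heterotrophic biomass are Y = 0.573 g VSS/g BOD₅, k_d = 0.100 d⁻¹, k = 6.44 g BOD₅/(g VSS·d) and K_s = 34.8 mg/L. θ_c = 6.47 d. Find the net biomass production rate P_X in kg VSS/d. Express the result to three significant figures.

From the Monod/SRT balance for a CMAS, S = K_s·(1+k_d θ_c)/[θ_c·(Y k − k_d) − 1] = 34.8 × (1 + 0.100 × 6.47) / [6.47 × (0.573 × 6.44 − 0.100) − 1] = 57.32 / 22.23 = 2.579 mg/L.
Observed yield with endogenous decay: Y_obs = Y / (1 + k_d·θ_c) = 0.573 / (1 + 0.100 × 6.47) = 0.573 / 1.647 = 0.3479 g VSS/g BOD₅.
ΔS = 250 − 2.58 = 247.4 mg/L, so the substrate removal rate is 2470 × 247.4/1000 = 611.1 kg BOD₅/d.
P_X = Y_obs · Q(S₀ − S) = 0.3479 × 611.1 = 212.6 kg VSS/d.

P_X ≈ 213 kg VSS/d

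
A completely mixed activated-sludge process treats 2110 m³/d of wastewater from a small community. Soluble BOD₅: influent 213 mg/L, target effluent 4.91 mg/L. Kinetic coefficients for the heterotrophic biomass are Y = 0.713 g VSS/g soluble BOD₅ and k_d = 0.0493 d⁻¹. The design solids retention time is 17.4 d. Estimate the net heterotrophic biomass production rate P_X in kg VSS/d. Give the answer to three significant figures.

P_X ≈ 169 kg VSS/d

Observed yield with endogenous decay: Y_obs = Y / (1 + k_d·θ_c) = 0.713 / (1 + 0.0493 × 17.4) = 0.713 / 1.858 = 0.3838 g VSS/g soluble BOD₅.
Substrate removed = Q·(S₀ − S) = 2110 m³/d × (213 − 4.91) g/m³ = 4.39×10^5 g/d = 439.1 kg/d.
P_X = Y_obs · Q(S₀ − S) = 0.3838 × 439.1 = 168.5 kg VSS/d.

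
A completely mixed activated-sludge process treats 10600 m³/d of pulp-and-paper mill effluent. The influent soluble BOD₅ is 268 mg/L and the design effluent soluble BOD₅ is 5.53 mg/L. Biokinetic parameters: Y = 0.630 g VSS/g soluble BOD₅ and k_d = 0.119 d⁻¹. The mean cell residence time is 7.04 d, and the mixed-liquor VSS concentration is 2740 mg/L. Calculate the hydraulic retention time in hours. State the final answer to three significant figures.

τ ≈ 5.55 h

From the SRT design equation V = Y Q (S₀−S) θ_c / [X (1 + k_d θ_c)] = 0.630 × 10600 × (268 − 5.53) × 7.04 / [2740 × (1 + 0.119 × 7.04)] = 1.23×10^7 / 5035 = 2451 m³.
τ = V/Q = 2451/10600 = 0.2312 d, or 5.548 h.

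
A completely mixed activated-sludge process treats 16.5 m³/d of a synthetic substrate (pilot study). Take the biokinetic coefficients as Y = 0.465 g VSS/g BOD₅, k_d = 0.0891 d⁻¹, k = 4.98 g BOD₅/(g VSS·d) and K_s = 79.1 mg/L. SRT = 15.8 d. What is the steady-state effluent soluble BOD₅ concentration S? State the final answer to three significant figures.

Effluent substrate depends only on kinetics and SRT: S = K_s(1 + k_d θ_c) / [θ_c(Yk − k_d) − 1] = 79.1 × (1 + 0.0891 × 15.8) / [15.8 × (0.465 × 4.98 − 0.0891) − 1] = 190.5 / 34.18 = 5.572 mg/L.

S ≈ 5.57 mg/L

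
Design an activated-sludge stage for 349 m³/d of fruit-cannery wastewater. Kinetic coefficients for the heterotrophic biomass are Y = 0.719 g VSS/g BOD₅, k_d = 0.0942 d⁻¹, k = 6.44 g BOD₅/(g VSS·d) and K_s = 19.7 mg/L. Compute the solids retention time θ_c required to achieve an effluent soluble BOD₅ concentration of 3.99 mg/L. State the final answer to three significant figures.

At the target effluent, Y k S/(K_s+S) = 0.719×6.44×3.99/23.69 = 0.7799 d⁻¹.
1/θ_c = 0.7799 − 0.0942 = 0.6857 d⁻¹, so θ_c = 1.458 d.

θ_c ≈ 1.46 d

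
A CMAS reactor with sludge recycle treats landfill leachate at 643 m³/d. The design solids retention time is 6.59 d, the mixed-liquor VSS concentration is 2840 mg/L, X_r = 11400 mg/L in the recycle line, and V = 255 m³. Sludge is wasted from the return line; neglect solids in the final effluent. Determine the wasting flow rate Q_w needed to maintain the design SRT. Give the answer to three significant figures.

Q_w ≈ 9.64 m³/d

Wasting from the return line (neglecting effluent solids): Q_w = V·X / (θ_c·X_r) = 255.0 × 2840 / (6.59 × 11400) = 9.640 m³/d.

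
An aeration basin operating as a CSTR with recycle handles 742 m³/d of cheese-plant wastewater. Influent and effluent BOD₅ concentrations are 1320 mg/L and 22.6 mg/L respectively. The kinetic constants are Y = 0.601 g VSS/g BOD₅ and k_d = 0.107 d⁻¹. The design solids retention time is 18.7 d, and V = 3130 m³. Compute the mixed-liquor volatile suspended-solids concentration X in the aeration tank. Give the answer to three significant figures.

X ≈ 1150 mg/L

X = Y·Q·ΔS·θ_c / [V·(1 + k_d θ_c)] = 0.601 × 742 × (1320 − 22.6) × 18.7 / [3130 × (1 + 0.107 × 18.7)] = 1152 mg/L.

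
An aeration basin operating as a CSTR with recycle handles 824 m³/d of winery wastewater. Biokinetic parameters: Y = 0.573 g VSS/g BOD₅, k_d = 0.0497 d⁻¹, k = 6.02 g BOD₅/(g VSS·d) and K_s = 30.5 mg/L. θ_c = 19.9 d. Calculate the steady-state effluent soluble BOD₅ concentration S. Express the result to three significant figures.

From the Monod/SRT balance for a CMAS, S = K_s·(1+k_d θ_c)/[θ_c·(Y k − k_d) − 1] = 30.5 × (1 + 0.0497 × 19.9) / [19.9 × (0.573 × 6.02 − 0.0497) − 1] = 60.67 / 66.66 = 0.9101 mg/L.

S ≈ 0.910 mg/L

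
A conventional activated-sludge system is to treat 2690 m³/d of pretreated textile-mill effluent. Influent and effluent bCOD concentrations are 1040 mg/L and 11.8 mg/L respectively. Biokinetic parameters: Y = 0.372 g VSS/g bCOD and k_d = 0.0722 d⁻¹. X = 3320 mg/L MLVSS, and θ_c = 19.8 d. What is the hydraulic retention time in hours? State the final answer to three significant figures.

Steady-state biomass mass balance: V·X·(1 + k_d·θ_c) = Y·Q·(S₀ − S)·θ_c, so V = 0.372 × 2690 × (1040 − 11.8) × 19.8 / [3320 × (1 + 0.0722 × 19.8)] = 2.04×10^7 / 8066 = 2526 m³.
τ = V/Q = 2526/2690 = 0.9389 d, or 22.53 h.

τ ≈ 22.5 h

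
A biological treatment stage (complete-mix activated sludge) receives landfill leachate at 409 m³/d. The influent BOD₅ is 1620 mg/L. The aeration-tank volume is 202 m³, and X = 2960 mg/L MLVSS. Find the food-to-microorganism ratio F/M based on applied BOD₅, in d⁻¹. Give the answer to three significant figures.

F/M = Q·S₀ / (V·X) = 409 × 1620 / (202.0 × 2960) = 1.108 g BOD₅·(g VSS·d)⁻¹.

F/M ≈ 1.11 d⁻¹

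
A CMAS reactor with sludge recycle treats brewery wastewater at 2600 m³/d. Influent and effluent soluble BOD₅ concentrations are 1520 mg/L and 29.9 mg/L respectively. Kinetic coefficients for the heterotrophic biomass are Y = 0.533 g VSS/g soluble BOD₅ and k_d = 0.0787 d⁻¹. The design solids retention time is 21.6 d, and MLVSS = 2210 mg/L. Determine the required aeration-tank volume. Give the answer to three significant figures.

Rearranging the biomass balance for a CMAS with decay, V = Y·Q·ΔS·θ_c / [X·(1+k_d θ_c)] = 0.533 × 2600 × (1520 − 29.9) × 21.6 / [2210 × (1 + 0.0787 × 21.6)] = 4.46×10^7 / 5967 = 7475 m³.

V ≈ 7480 m³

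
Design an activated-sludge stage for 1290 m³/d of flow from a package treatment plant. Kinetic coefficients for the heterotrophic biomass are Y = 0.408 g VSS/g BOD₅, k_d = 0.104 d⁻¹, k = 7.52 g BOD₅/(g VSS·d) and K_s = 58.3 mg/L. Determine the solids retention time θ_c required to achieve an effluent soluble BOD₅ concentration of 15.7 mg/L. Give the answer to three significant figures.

θ_c ≈ 1.83 d

From 1/θ_c = Y·k·S/(K_s + S) − k_d: Y·k·S/(K_s+S) = 0.408 × 7.52 × 15.7 / (58.3 + 15.7) = 0.6509 d⁻¹.
θ_c = 1/(μ − k_d) = 1/(0.6509 − 0.104) = 1/0.5469 = 1.828 d.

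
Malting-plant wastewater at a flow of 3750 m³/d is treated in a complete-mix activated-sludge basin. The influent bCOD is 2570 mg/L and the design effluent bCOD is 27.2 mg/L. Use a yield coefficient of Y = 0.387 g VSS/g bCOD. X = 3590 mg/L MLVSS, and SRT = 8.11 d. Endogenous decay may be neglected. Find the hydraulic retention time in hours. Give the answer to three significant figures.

τ ≈ 53.4 h

Biomass mass balance (decay neglected): V·X = Y·Q·(S₀ − S)·θ_c, so V = 0.387 × 3750 × (2570 − 27.2) × 8.11 / 3590 = 8336 m³.
Hydraulic retention time τ = V/Q = 8336 / 3750 = 2.223 d = 53.35 h.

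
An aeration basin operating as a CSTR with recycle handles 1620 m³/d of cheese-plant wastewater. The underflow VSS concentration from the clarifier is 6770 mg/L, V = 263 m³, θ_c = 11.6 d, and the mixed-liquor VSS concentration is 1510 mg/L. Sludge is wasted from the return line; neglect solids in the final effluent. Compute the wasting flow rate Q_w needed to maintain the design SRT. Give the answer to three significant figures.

Wasting from the return line (neglecting effluent solids): Q_w = V·X / (θ_c·X_r) = 263.0 × 1510 / (11.6 × 6770) = 5.057 m³/d.

Q_w ≈ 5.06 m³/d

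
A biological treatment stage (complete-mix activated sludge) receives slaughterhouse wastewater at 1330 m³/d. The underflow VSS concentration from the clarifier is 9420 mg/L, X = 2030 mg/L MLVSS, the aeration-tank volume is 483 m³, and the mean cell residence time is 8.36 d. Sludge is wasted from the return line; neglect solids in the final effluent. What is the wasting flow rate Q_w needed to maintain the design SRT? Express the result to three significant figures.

Wasting from the return line (neglecting effluent solids): Q_w = V·X / (θ_c·X_r) = 483.0 × 2030 / (8.36 × 9420) = 12.45 m³/d.

Q_w ≈ 12.5 m³/d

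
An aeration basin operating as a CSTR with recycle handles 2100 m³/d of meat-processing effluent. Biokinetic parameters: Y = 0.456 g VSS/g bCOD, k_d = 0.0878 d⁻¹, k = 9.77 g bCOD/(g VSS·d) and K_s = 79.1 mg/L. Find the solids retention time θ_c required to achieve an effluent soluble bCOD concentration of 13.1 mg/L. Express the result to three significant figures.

Specific growth rate at S = 13.1 mg/L: μ = YkS/(K_s+S) = 0.456·9.77·13.1/(79.1+13.1) = 0.6330 d⁻¹.
θ_c = 1/(μ − k_d) = 1/(0.6330 − 0.0878) = 1/0.5452 = 1.834 d.

θ_c ≈ 1.83 d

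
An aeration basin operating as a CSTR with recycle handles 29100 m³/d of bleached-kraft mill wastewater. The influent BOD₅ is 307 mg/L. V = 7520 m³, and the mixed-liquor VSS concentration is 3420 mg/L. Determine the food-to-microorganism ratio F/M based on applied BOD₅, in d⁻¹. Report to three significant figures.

F/M ≈ 0.347 d⁻¹

F/M = Q·S₀ / (V·X) = 29100 × 307 / (7520 × 3420) = 0.3474 g BOD₅·(g VSS·d)⁻¹.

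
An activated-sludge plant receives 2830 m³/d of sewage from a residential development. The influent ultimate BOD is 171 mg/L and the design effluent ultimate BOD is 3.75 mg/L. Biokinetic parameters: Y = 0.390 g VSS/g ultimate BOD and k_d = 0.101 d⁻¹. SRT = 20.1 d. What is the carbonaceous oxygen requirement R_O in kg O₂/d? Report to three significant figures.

R_O ≈ 387 kg O₂/d

Observed yield with endogenous decay: Y_obs = Y / (1 + k_d·θ_c) = 0.390 / (1 + 0.101 × 20.1) = 0.390 / 3.030 = 0.1287 g VSS/g ultimate BOD.
Substrate removed = Q·(S₀ − S) = 2830 m³/d × (171 − 3.75) g/m³ = 4.73×10^5 g/d = 473.3 kg/d.
P_X = Y_obs·Q·(S₀ − S) = 0.1287 × 473.3 = 60.92 kg VSS/d.
R_O = Q·(S₀ − S) − 1.42·P_X = 473.3 − 1.42 × 60.92 = 386.8 kg O₂/d.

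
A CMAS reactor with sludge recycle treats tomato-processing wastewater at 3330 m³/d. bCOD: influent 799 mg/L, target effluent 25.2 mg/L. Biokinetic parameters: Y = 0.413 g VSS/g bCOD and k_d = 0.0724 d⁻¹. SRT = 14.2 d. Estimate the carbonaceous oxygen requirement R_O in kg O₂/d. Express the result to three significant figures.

R_O ≈ 1830 kg O₂/d

Y_obs = Y / (1 + k_d θ_c) = 0.413 / (1 + 0.0724 × 14.2) = 0.413 / 2.028 = 0.2036.
Q·(S₀ − S) = 3330 × (799 − 25.2) × 10⁻³ = 2577 kg/d removed.
P_X = Y_obs·Q·(S₀ − S) = 0.2036 × 2577 = 524.7 kg VSS/d.
R_O = Q·ΔS − 1.42 P_X = 2577 − 745.1 = 1832 kg O₂/d.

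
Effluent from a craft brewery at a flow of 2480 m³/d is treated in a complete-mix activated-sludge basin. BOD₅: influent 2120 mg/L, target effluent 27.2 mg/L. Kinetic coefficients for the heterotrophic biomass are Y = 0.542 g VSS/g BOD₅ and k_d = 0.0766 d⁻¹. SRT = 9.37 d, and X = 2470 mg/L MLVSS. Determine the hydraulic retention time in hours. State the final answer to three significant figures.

Rearranging the biomass balance for a CMAS with decay, V = Y·Q·ΔS·θ_c / [X·(1+k_d θ_c)] = 0.542 × 2480 × (2120 − 27.2) × 9.37 / [2470 × (1 + 0.0766 × 9.37)] = 2.64×10^7 / 4243 = 6212 m³.
HRT = V/Q = 6212 m³ / 2480 m³·d⁻¹ = 2.505 d × 24 = 60.12 h.

τ ≈ 60.1 h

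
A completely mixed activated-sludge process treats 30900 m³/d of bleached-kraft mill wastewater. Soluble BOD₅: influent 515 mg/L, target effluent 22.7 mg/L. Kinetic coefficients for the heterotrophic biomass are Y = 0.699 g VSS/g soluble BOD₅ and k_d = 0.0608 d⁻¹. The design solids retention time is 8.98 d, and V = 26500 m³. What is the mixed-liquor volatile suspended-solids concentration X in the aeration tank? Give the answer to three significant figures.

Solving the biomass balance for X: X = Y Q (S₀−S) θ_c / [V (1+k_d θ_c)] = 0.699 × 30900 × (515 − 22.7) × 8.98 / [26500 × (1 + 0.0608 × 8.98)] = 2331 mg/L.

X ≈ 2330 mg/L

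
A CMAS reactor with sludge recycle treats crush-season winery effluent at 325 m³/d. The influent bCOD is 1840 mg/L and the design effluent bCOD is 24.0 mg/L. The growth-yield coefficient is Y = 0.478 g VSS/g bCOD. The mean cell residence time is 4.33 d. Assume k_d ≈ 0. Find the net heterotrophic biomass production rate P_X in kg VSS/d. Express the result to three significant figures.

Since k_d ≈ 0, Y_obs = Y = 0.478 g VSS/g bCOD.
ΔS = 1840 − 24.0 = 1816 mg/L, so the substrate removal rate is 325 × 1816/1000 = 590.2 kg bCOD/d.
Net biomass production P_X = Y_obs × Q·(S₀ − S) = 0.4780 × 590.2 = 282.1 kg VSS/d.

P_X ≈ 282 kg VSS/d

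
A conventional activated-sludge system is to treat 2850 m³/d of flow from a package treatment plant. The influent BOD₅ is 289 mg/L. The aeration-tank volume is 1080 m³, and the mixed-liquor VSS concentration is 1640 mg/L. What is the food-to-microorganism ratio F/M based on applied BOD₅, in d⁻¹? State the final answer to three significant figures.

F/M ≈ 0.465 d⁻¹

F/M = Q·S₀ / (V·X) = 2850 × 289 / (1080 × 1640) = 0.4650 g BOD₅·(g VSS·d)⁻¹.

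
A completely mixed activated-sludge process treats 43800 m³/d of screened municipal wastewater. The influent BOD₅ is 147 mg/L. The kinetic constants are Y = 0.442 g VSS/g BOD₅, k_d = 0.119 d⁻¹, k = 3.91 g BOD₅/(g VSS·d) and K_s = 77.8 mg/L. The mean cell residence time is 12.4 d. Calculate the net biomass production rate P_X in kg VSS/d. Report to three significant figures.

For a completely mixed reactor with recycle the Lawrence–McCarty relation gives S = K_s·(1 + k_d·θ_c) / [θ_c·(Y·k − k_d) − 1] = 77.8 × (1 + 0.119 × 12.4) / [12.4 × (0.442 × 3.91 − 0.119) − 1] = 192.6 / 18.95 = 10.16 mg/L.
Observed yield with endogenous decay: Y_obs = Y / (1 + k_d·θ_c) = 0.442 / (1 + 0.119 × 12.4) = 0.442 / 2.476 = 0.1785 g VSS/g BOD₅.
Mass of BOD₅ removed per day: Q(S₀ − S) = 43800 × 136.8 g/m³ = 5992 kg/d.
So the net sludge growth is P_X = 0.1785 × 5992 = 1070 kg VSS/d.

P_X ≈ 1070 kg VSS/d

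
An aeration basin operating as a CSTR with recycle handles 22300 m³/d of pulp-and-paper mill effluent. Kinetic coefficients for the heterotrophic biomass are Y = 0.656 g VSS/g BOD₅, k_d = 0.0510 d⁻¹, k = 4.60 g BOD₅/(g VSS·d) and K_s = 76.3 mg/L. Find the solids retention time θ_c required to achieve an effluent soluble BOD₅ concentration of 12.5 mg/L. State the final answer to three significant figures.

Specific growth rate at S = 12.5 mg/L: μ = YkS/(K_s+S) = 0.656·4.60·12.5/(76.3+12.5) = 0.4248 d⁻¹.
Then 1/θ_c = μ − k_d = 0.4248 − 0.0510 = 0.3738 d⁻¹, giving θ_c = 2.675 d.

θ_c ≈ 2.68 d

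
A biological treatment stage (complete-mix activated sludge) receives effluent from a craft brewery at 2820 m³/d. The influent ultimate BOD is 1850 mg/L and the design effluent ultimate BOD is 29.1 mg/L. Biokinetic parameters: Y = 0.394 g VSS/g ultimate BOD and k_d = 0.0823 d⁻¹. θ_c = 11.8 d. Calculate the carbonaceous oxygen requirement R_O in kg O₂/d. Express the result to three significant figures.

Y_obs = Y / (1 + k_d θ_c) = 0.394 / (1 + 0.0823 × 11.8) = 0.394 / 1.971 = 0.1999.
Substrate removed = Q·(S₀ − S) = 2820 m³/d × (1850 − 29.1) g/m³ = 5.13×10^6 g/d = 5135 kg/d.
Net sludge production P_X = 0.1999 × 5135 = 1026 kg VSS/d.
Carbonaceous O₂ demand = substrate oxidised − cell-mass equivalent = 5135 − 1.42 × 1026 = 3677 kg O₂/d.

R_O ≈ 3680 kg O₂/d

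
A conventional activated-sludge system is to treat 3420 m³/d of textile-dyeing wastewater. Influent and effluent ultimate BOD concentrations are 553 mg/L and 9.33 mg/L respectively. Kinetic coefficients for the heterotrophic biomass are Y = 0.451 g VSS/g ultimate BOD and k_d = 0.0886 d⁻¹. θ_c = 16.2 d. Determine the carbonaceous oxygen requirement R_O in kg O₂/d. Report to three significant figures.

R_O ≈ 1370 kg O₂/d

Y_obs = Y / (1 + k_d θ_c) = 0.451 / (1 + 0.0886 × 16.2) = 0.451 / 2.435 = 0.1852.
ΔS = 553 − 9.33 = 543.7 mg/L, so the substrate removal rate is 3420 × 543.7/1000 = 1859 kg ultimate BOD/d.
Biomass synthesised: P_X = Y_obs × 1859 = 344.3 kg VSS/d.
R_O = Q·(S₀ − S) − 1.42·P_X = 1859 − 1.42 × 344.3 = 1370 kg O₂/d.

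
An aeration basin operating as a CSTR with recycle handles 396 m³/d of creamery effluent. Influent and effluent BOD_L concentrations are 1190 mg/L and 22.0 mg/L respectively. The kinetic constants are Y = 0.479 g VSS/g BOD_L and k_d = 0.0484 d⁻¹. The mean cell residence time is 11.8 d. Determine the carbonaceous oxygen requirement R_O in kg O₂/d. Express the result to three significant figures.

The observed yield is Y_obs = Y/(1 + k_d·θ_c) = 0.479 / (1 + 0.0484 × 11.8) = 0.479 / 1.571 = 0.3049 g VSS per g BOD_L removed.
Q·(S₀ − S) = 396 × (1190 − 22.0) × 10⁻³ = 462.5 kg/d removed.
Biomass synthesised: P_X = Y_obs × 462.5 = 141.0 kg VSS/d.
Carbonaceous O₂ demand = substrate oxidised − cell-mass equivalent = 462.5 − 1.42 × 141.0 = 262.3 kg O₂/d.

R_O ≈ 262 kg O₂/d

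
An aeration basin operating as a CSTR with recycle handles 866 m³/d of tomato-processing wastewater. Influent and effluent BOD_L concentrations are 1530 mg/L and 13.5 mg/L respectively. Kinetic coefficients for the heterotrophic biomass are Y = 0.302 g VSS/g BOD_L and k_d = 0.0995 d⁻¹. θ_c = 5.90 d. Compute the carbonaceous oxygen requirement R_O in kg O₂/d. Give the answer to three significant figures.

Correct the yield for decay: Y_obs = Y/(1 + k_d θ_c) = 0.302 / (1 + 0.0995 × 5.90) = 0.302 / 1.587 = 0.1903.
ΔS = 1530 − 13.5 = 1516 mg/L, so the substrate removal rate is 866 × 1516/1000 = 1313 kg BOD_L/d.
P_X = Y_obs·Q·(S₀ − S) = 0.1903 × 1313 = 249.9 kg VSS/d.
R_O = Q·(S₀ − S) − 1.42·P_X = 1313 − 1.42 × 249.9 = 958.4 kg O₂/d.

R_O ≈ 958 kg O₂/d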